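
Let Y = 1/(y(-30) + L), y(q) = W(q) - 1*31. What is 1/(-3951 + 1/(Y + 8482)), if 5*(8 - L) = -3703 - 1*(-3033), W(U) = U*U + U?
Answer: -8320843/32875649712 ≈ -0.00025310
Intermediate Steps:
W(U) = U + U² (W(U) = U² + U = U + U²)
L = 142 (L = 8 - (-3703 - 1*(-3033))/5 = 8 - (-3703 + 3033)/5 = 8 - ⅕*(-670) = 8 + 134 = 142)
y(q) = -31 + q*(1 + q) (y(q) = q*(1 + q) - 1*31 = q*(1 + q) - 31 = -31 + q*(1 + q))
Y = 1/981 (Y = 1/((-31 - 30*(1 - 30)) + 142) = 1/((-31 - 30*(-29)) + 142) = 1/((-31 + 870) + 142) = 1/(839 + 142) = 1/981 ≈ 0.0010194)
1/(-3951 + 1/(Y + 8482)) = 1/(-3951 + 1/(1/981 + 8482)) = 1/(-3951 + 1/(8320843/981)) = 1/(-3951 + 981/8320843) = 1/(-32875649712/8320843) = -8320843/32875649712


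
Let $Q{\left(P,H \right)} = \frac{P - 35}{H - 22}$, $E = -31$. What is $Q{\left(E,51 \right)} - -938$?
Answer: $\frac{27136}{29} \approx 935.72$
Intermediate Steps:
$Q{\left(P,H \right)} = \frac{-35 + P}{-22 + H}$
$Q{\left(E,51 \right)} - -938 = \frac{-35 - 31}{-22 + 51} - -938 = \frac{1}{29} \left(-66\right) + 938 = - \frac{66}{29} + 938 = \frac{27136}{29}$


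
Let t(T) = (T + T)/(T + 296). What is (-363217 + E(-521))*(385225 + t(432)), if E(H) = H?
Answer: -12751047649254/91 ≈ -1.4012e+11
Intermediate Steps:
t(T) = 2*T/(296 + T) (t(T) = (2*T)/(296 + T) = 2*T/(296 + T))
(-363217 + E(-521))*(385225 + t(432)) = (-363217 - 521)*(385225 + 2*432/(296 + 432)) = -363738*(385225 + 2*432/728) = -363738*(385225 + 2*432*(1/728)) = -363738*(385225 + 108/91) = -363738*35055583/91 = -12751047649254/91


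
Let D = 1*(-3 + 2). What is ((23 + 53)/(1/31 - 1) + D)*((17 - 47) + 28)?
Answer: 2386/15 ≈ 159.07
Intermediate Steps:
D = -1 (D = 1*(-1) = -1)
((23 + 53)/(1/31 - 1) + D)*((17 - 47) + 28) = ((23 + 53)/(1/31 - 1) - 1)*((17 - 47) + 28) = (76/(1/31 - 1) - 1)*(-30 + 28) = (76/(-30/31) - 1)*(-2) = (76*(-31/30) - 1)*(-2) = (-1178/15 - 1)*(-2) = -1193/15*(-2) = 2386/15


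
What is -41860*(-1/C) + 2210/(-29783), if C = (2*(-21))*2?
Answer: -3425555/6873 ≈ -498.41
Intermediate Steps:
C = -84 (C = -42*2 = -84)
-41860*(-1/C) + 2210/(-29783) = -41860/((-1*(-84))) + 2210/(-29783) = -41860/84 + 2210*(-1/29783) = -41860*1/84 - 170/2291 = -1495/3 - 170/2291 = -3425555/6873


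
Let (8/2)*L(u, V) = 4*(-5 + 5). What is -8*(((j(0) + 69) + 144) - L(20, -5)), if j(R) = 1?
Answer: -1712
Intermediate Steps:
L(u, V) = 0 (L(u, V) = (4*(-5 + 5))/4 = (4*0)/4 = (1/4)*0 = 0)
-8*(((j(0) + 69) + 144) - L(20, -5)) = -8*(((1 + 69) + 144) - 1*0) = -8*((70 + 144) + 0) = -8*(214 + 0) = -8*214 = -1712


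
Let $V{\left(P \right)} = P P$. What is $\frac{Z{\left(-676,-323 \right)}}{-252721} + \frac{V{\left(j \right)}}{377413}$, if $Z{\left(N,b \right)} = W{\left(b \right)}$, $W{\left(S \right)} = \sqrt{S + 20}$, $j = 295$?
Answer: $\frac{87025}{377413} - \frac{i \sqrt{303}}{252721} \approx 0.23058 - 6.8878 \cdot 10^{-5} i$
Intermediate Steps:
$W{\left(S \right)} = \sqrt{20 + S}$
$Z{\left(N,b \right)} = \sqrt{20 + b}$
$V{\left(P \right)} = P^{2}$
$\frac{Z{\left(-676,-323 \right)}}{-252721} + \frac{V{\left(j \right)}}{377413} = \frac{\sqrt{20 - 323}}{-252721} + \frac{295^{2}}{377413} = \sqrt{-303} \left(- \frac{1}{252721}\right) + 87025 \cdot \frac{1}{377413} = i \sqrt{303} \left(- \frac{1}{252721}\right) + \frac{87025}{377413} = - \frac{i \sqrt{303}}{252721} + \frac{87025}{377413} = \frac{87025}{377413} - \frac{i \sqrt{303}}{252721}$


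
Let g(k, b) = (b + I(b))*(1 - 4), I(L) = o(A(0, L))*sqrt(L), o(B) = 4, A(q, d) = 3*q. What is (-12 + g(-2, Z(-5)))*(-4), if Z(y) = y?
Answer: -12 + 48*I*sqrt(5) ≈ -12.0 + 107.33*I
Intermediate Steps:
I(L) = 4*sqrt(L)
g(k, b) = -12*sqrt(b) - 3*b (g(k, b) = (b + 4*sqrt(b))*(1 - 4) = (b + 4*sqrt(b))*(-3) = -12*sqrt(b) - 3*b)
(-12 + g(-2, Z(-5)))*(-4) = (-12 + (-12*I*sqrt(5) - 3*(-5)))*(-4) = (-12 + (-12*I*sqrt(5) + 15))*(-4) = (-12 + (15 - 12*I*sqrt(5)))*(-4) = (3 - 12*I*sqrt(5))*(-4) = -12 + 48*I*sqrt(5)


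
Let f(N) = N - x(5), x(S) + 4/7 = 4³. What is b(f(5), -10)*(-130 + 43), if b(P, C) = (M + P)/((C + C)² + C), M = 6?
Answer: 10643/910 ≈ 11.696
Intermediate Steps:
x(S) = 444/7 (x(S) = -4/7 + 4³ = -4/7 + 64 = 444/7)
f(N) = -444/7 + N (f(N) = N - 1*444/7 = N - 444/7 = -444/7 + N)
b(P, C) = (6 + P)/(C + 4*C²) (b(P, C) = (6 + P)/((C + C)² + C) = (6 + P)/((2*C)² + C) = (6 + P)/(4*C² + C) = (6 + P)/(C + 4*C²))
b(f(5), -10)*(-130 + 43) = ((6 + (-444/7 + 5))/((-10)*(1 + 4*(-10))))*(-130 + 43) = -(6 - 409/7)/(10*(1 - 40))*(-87) = -⅒*(-367/7)/(-39)*(-87) = -⅒*(-1/39)*(-367/7)*(-87) = -367/2730*(-87) = 10643/910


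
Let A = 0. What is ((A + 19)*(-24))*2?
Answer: -912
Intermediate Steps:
((A + 19)*(-24))*2 = ((0 + 19)*(-24))*2 = (19*(-24))*2 = -456*2 = -912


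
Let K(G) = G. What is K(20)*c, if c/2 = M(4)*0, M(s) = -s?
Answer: 0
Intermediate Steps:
c = 0 (c = 2*(-1*4*0) = 2*(-4*0) = 2*0 = 0)
K(20)*c = 20*0 = 0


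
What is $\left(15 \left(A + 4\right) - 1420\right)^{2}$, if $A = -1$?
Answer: $1890625$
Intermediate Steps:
$\left(15 \left(A + 4\right) - 1420\right)^{2} = \left(15 \left(-1 + 4\right) - 1420\right)^{2} = \left(15 \cdot 3 - 1420\right)^{2} = \left(45 - 1420\right)^{2} = \left(-1375\right)^{2} = 1890625$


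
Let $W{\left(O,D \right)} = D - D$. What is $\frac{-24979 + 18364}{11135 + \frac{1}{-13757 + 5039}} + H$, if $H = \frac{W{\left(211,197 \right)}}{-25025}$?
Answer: $- \frac{1176930}{1981121} \approx -0.59407$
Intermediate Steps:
$W{\left(O,D \right)} = 0$
$H = 0$ ($H = \frac{0}{-25025} = 0 \left(- \frac{1}{25025}\right) = 0$)
$\frac{-24979 + 18364}{11135 + \frac{1}{-13757 + 5039}} + H = \frac{-24979 + 18364}{11135 + \frac{1}{-13757 + 5039}} + 0 = - \frac{6615}{11135 + \frac{1}{-8718}} + 0 = - \frac{6615}{11135 - \frac{1}{8718}} + 0 = - \frac{6615}{\frac{97074929}{8718}} + 0 = \left(-6615\right) \frac{8718}{97074929} + 0 = - \frac{1176930}{1981121} + 0 = - \frac{1176930}{1981121}$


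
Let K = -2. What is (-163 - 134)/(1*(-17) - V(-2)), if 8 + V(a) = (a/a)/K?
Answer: 594/17 ≈ 34.941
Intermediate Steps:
V(a) = -17/2 (V(a) = -8 + (a/a)/(-2) = -8 + 1*(-1/2) = -8 - 1/2 = -17/2)
(-163 - 134)/(1*(-17) - V(-2)) = (-163 - 134)/(1*(-17) - 1*(-17/2)) = -297/(-17 + 17/2) = -297/(-17/2) = -297*(-2/17) = 594/17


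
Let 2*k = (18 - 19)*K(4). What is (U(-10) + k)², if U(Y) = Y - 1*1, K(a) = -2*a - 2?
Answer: 36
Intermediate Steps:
K(a) = -2 - 2*a
k = 5 (k = ((18 - 19)*(-2 - 2*4))/2 = (-(-2 - 8))/2 = (-1*(-10))/2 = (½)*10 = 5)
U(Y) = -1 + Y (U(Y) = Y - 1 = -1 + Y)
(U(-10) + k)² = ((-1 - 10) + 5)² = (-11 + 5)² = (-6)² = 36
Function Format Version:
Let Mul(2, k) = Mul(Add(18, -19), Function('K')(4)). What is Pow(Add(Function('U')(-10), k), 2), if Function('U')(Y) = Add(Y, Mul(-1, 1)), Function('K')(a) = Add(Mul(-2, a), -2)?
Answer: 36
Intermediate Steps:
Function('K')(a) = Add(-2, Mul(-2, a))
k = 5 (k = Mul(Rational(1, 2), Mul(Add(18, -19), Add(-2, Mul(-2, 4)))) = Mul(Rational(1, 2), Mul(-1, Add(-2, -8))) = Mul(Rational(1, 2), Mul(-1, -10)) = Mul(Rational(1, 2), 10) = 5)
Function('U')(Y) = Add(-1, Y) (Function('U')(Y) = Add(Y, -1) = Add(-1, Y))
Pow(Add(Function('U')(-10), k), 2) = Pow(Add(Add(-1, -10), 5), 2) = Pow(Add(-11, 5), 2) = Pow(-6, 2) = 36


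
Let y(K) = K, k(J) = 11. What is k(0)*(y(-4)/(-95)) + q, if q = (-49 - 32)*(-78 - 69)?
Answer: 1131209/95 ≈ 11907.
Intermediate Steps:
q = 11907 (q = -81*(-147) = 11907)
k(0)*(y(-4)/(-95)) + q = 11*(-4/(-95)) + 11907 = 11*(-4*(-1/95)) + 11907 = 11*(4/95) + 11907 = 44/95 + 11907 = 1131209/95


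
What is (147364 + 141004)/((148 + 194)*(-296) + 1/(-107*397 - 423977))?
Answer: -134510983808/47220273793 ≈ -2.8486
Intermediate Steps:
(147364 + 141004)/((148 + 194)*(-296) + 1/(-107*397 - 423977)) = 288368/(342*(-296) + 1/(-42479 - 423977)) = 288368/(-101232 + 1/(-466456)) = 288368/(-101232 - 1/466456) = 288368/(-47220273793/466456) = 288368*(-466456/47220273793) = -134510983808/47220273793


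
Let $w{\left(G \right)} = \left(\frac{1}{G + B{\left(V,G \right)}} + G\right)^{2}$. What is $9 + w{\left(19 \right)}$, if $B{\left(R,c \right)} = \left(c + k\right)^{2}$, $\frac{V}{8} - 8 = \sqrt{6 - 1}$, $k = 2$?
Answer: $\frac{78309481}{211600} \approx 370.08$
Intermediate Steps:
$V = 64 + 8 \sqrt{5}$ ($V = 64 + 8 \sqrt{6 - 1} = 64 + 8 \sqrt{5} \approx 81.889$)
$B{\left(R,c \right)} = \left(2 + c\right)^{2}$ ($B{\left(R,c \right)} = \left(c + 2\right)^{2} = \left(2 + c\right)^{2}$)
$w{\left(G \right)} = \left(G + \frac{1}{G + \left(2 + G\right)^{2}}\right)^{2}$ ($w{\left(G \right)} = \left(\frac{1}{G + \left(2 + G\right)^{2}} + G\right)^{2} = \left(G + \frac{1}{G + \left(2 + G\right)^{2}}\right)^{2}$)
$9 + w{\left(19 \right)} = 9 + \frac{\left(1 + 19^{2} + 19 \left(2 + 19\right)^{2}\right)^{2}}{\left(19 + \left(2 + 19\right)^{2}\right)^{2}} = 9 + \frac{\left(1 + 361 + 19 \cdot 21^{2}\right)^{2}}{\left(19 + 21^{2}\right)^{2}} = 9 + \frac{\left(1 + 361 + 19 \cdot 441\right)^{2}}{\left(19 + 441\right)^{2}} = 9 + \frac{\left(1 + 361 + 8379\right)^{2}}{211600} = 9 + \frac{8741^{2}}{211600} = 9 + \frac{1}{211600} \cdot 76405081 = 9 + \frac{76405081}{211600} = \frac{78309481}{211600}$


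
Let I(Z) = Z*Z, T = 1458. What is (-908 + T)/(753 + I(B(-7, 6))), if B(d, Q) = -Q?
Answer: 550/789 ≈ 0.69708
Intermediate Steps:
I(Z) = Z²
(-908 + T)/(753 + I(B(-7, 6))) = (-908 + 1458)/(753 + (-1*6)²) = 550/(753 + (-6)²) = 550/(753 + 36) = 550/789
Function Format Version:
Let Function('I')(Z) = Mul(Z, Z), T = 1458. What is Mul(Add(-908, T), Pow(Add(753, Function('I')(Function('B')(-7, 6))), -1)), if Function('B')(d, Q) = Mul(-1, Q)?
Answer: Rational(550, 789) ≈ 0.69708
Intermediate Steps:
Function('I')(Z) = Pow(Z, 2)
Mul(Add(-908, T), Pow(Add(753, Function('I')(Function('B')(-7, 6))), -1)) = Mul(Add(-908, 1458), Pow(Add(753, Pow(Mul(-1, 6), 2)), -1)) = Mul(550, Pow(Add(753, Pow(-6, 2)), -1)) = Mul(550, Pow(Add(753, 36), -1)) = Mul(550, Pow(789, -1)) = Mul(550, Rational(1, 789)) = Rational(550, 789)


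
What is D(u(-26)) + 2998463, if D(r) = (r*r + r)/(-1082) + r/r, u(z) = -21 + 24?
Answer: 1622169018/541 ≈ 2.9985e+6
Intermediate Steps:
u(z) = 3
D(r) = 1 - r/1082 - r**2/1082 (D(r) = (r**2 + r)*(-1/1082) + 1 = (r + r**2)*(-1/1082) + 1 = (-r/1082 - r**2/1082) + 1 = 1 - r/1082 - r**2/1082)
D(u(-26)) + 2998463 = (1 - 1/1082*3 - 1/1082*3**2) + 2998463 = (1 - 3/1082 - 1/1082*9) + 2998463 = (1 - 3/1082 - 9/1082) + 2998463 = 535/541 + 2998463 = 1622169018/541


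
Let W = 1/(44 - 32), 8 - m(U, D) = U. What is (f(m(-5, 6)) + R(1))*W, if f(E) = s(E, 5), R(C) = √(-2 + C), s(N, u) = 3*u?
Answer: 5/4 + I/12 ≈ 1.25 + 0.083333*I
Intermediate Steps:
m(U, D) = 8 - U
W = 1/12 ≈ 0.083333
f(E) = 15 (f(E) = 3*5 = 15)
(f(m(-5, 6)) + R(1))*W = (15 + √(-2 + 1))*(1/12) = (15 + √(-1))*(1/12) = (15 + I)*(1/12) = 5/4 + I/12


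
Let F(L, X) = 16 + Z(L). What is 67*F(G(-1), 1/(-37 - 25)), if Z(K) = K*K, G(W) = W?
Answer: 1139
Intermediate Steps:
Z(K) = K²
F(L, X) = 16 + L²
67*F(G(-1), 1/(-37 - 25)) = 67*(16 + (-1)²) = 67*(16 + 1) = 67*17 = 1139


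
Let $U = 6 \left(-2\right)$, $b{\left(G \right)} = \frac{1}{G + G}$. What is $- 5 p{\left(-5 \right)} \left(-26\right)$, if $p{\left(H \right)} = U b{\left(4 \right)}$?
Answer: $-195$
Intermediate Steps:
$b{\left(G \right)} = \frac{1}{2 G}$
$U = -12$
$p{\left(H \right)} = - \frac{3}{2}$ ($p{\left(H \right)} = - 12 \frac{1}{2 \cdot 4} = - 12 \cdot \frac{1}{2} \cdot \frac{1}{4} = \left(-12\right) \frac{1}{8} = - \frac{3}{2}$)
$- 5 p{\left(-5 \right)} \left(-26\right) = \left(-5\right) \left(- \frac{3}{2}\right) \left(-26\right) = \frac{15}{2} \left(-26\right) = -195$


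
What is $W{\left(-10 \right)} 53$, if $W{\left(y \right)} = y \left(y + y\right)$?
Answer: $10600$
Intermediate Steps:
$W{\left(y \right)} = 2 y^{2}$ ($W{\left(y \right)} = y 2 y = 2 y^{2}$)
$W{\left(-10 \right)} 53 = 2 \left(-10\right)^{2} \cdot 53 = 2 \cdot 100 \cdot 53 = 200 \cdot 53 = 10600$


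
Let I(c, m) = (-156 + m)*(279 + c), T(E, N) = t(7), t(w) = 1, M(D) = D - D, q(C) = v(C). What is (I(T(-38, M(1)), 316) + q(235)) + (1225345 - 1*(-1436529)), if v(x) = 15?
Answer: 2706689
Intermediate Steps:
q(C) = 15
M(D) = 0
T(E, N) = 1
(I(T(-38, M(1)), 316) + q(235)) + (1225345 - 1*(-1436529)) = ((-43524 - 156*1 + 279*316 + 1*316) + 15) + (1225345 - 1*(-1436529)) = ((-43524 - 156 + 88164 + 316) + 15) + (1225345 + 1436529) = (44800 + 15) + 2661874 = 44815 + 2661874 = 2706689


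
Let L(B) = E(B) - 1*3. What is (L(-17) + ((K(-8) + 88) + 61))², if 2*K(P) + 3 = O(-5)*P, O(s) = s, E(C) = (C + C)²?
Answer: 6974881/4 ≈ 1.7437e+6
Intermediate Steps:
E(C) = 4*C² (E(C) = (2*C)² = 4*C²)
K(P) = -3/2 - 5*P/2 (K(P) = -3/2 + (-5*P)/2 = -3/2 - 5*P/2)
L(B) = -3 + 4*B² (L(B) = 4*B² - 1*3 = 4*B² - 3 = -3 + 4*B²)
(L(-17) + ((K(-8) + 88) + 61))² = ((-3 + 4*(-17)²) + (((-3/2 - 5/2*(-8)) + 88) + 61))² = ((-3 + 4*289) + (((-3/2 + 20) + 88) + 61))² = ((-3 + 1156) + ((37/2 + 88) + 61))² = (1153 + (213/2 + 61))² = (1153 + 335/2)² = (2641/2)² = 6974881/4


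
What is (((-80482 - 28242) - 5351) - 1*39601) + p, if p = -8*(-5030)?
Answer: -113436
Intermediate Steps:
p = 40240
(((-80482 - 28242) - 5351) - 1*39601) + p = (((-80482 - 28242) - 5351) - 1*39601) + 40240 = ((-108724 - 5351) - 39601) + 40240 = (-114075 - 39601) + 40240 = -153676 + 40240 = -113436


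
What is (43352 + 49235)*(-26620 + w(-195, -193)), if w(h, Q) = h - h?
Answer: -2464665940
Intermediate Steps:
w(h, Q) = 0
(43352 + 49235)*(-26620 + w(-195, -193)) = (43352 + 49235)*(-26620 + 0) = 92587*(-26620) = -2464665940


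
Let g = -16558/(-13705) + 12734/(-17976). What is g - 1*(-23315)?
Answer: 2872015853669/123180540 ≈ 23316.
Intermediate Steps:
g = 61563569/123180540 (g = -16558*(-1/13705) + 12734*(-1/17976) = 16558/13705 - 6367/8988 = 61563569/123180540 ≈ 0.49978)
g - 1*(-23315) = 61563569/123180540 - 1*(-23315) = 61563569/123180540 + 23315 = 2872015853669/123180540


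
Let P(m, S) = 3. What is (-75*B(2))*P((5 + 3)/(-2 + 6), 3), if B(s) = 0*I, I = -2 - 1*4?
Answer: 0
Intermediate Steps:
I = -6 (I = -2 - 4 = -6)
B(s) = 0 (B(s) = 0*(-6) = 0)
(-75*B(2))*P((5 + 3)/(-2 + 6), 3) = -75*0*3 = 0*3 = 0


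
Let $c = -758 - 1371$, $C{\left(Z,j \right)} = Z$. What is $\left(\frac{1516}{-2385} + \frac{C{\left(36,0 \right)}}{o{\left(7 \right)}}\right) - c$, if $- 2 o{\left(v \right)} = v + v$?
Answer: $\frac{35447183}{16695} \approx 2123.2$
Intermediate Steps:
$o{\left(v \right)} = - v$ ($o{\left(v \right)} = - \frac{v + v}{2} = - \frac{2 v}{2} = - v$)
$c = -2129$
$\left(\frac{1516}{-2385} + \frac{C{\left(36,0 \right)}}{o{\left(7 \right)}}\right) - c = \left(\frac{1516}{-2385} + \frac{36}{\left(-1\right) 7}\right) - -2129 = \left(1516 \left(- \frac{1}{2385}\right) + \frac{36}{-7}\right) + 2129 = \left(- \frac{1516}{2385} + 36 \left(- \frac{1}{7}\right)\right) + 2129 = \left(- \frac{1516}{2385} - \frac{36}{7}\right) + 2129 = - \frac{96472}{16695} + 2129 = \frac{35447183}{16695}$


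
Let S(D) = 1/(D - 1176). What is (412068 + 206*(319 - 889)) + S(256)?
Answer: 271076159/920 ≈ 2.9465e+5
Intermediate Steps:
S(D) = 1/(-1176 + D)
(412068 + 206*(319 - 889)) + S(256) = (412068 + 206*(319 - 889)) + 1/(-1176 + 256) = (412068 + 206*(-570)) + 1/(-920) = (412068 - 117420) - 1/920 = 294648 - 1/920 = 271076159/920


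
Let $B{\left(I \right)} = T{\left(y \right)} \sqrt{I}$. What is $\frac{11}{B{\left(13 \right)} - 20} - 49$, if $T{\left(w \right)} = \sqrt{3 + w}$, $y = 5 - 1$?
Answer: $- \frac{15361}{309} - \frac{11 \sqrt{91}}{309} \approx -50.052$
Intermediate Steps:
$y = 4$ ($y = 5 - 1 = 4$)
$B{\left(I \right)} = \sqrt{7} \sqrt{I}$ ($B{\left(I \right)} = \sqrt{3 + 4} \sqrt{I} = \sqrt{7} \sqrt{I}$)
$\frac{11}{B{\left(13 \right)} - 20} - 49 = \frac{11}{\sqrt{7} \sqrt{13} - 20} - 49 = \frac{11}{\sqrt{91} - 20} - 49 = \frac{11}{-20 + \sqrt{91}} - 49 = -49 + \frac{11}{-20 + \sqrt{91}}$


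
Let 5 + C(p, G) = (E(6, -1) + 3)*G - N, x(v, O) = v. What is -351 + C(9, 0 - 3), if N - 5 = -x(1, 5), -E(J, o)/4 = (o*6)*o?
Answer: -297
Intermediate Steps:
E(J, o) = -24*o² (E(J, o) = -4*o*6*o = -4*6*o*o = -24*o²)
N = 4 (N = 5 - 1*1 = 5 - 1 = 4)
C(p, G) = -9 - 21*G (C(p, G) = -5 + ((-24*(-1)² + 3)*G - 1*4) = -5 + ((-24*1 + 3)*G - 4) = -5 + ((-24 + 3)*G - 4) = -5 + (-21*G - 4) = -5 + (-4 - 21*G) = -9 - 21*G)
-351 + C(9, 0 - 3) = -351 + (-9 - 21*(0 - 3)) = -351 + (-9 - 21*(-3)) = -351 + (-9 + 63) = -351 + 54 = -297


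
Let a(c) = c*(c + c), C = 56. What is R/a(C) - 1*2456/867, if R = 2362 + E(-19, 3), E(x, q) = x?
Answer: -13372651/5437824 ≈ -2.4592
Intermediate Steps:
a(c) = 2*c² (a(c) = c*(2*c) = 2*c²)
R = 2343 (R = 2362 - 19 = 2343)
R/a(C) - 1*2456/867 = 2343/((2*56²)) - 1*2456/867 = 2343/((2*3136)) - 2456*1/867 = 2343/6272 - 2456/867 = -13372651/5437824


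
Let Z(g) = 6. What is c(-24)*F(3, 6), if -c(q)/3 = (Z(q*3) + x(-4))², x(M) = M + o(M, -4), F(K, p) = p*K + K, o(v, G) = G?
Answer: -252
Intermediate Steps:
F(K, p) = K + K*p (F(K, p) = K*p + K = K + K*p)
x(M) = -4 + M (x(M) = M - 4 = -4 + M)
c(q) = -12 (c(q) = -3*(6 + (-4 - 4))² = -3*(6 - 8)² = -3*(-2)² = -3*4 = -12)
c(-24)*F(3, 6) = -36*(1 + 6) = -36*7 = -12*21 = -252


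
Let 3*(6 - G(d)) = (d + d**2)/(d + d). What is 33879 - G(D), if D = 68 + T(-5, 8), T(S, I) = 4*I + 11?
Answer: 101675/3 ≈ 33892.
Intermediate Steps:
T(S, I) = 11 + 4*I
D = 111 (D = 68 + (11 + 4*8) = 68 + (11 + 32) = 68 + 43 = 111)
G(d) = 6 - (d + d**2)/(6*d) (G(d) = 6 - (d + d**2)/(3*(d + d)) = 6 - (d + d**2)/(3*(2*d)) = 6 - (d + d**2)*1/(2*d)/3 = 6 - (d + d**2)/(6*d))
33879 - G(D) = 33879 - (35/6 - 1/6*111) = 33879 - (35/6 - 37/2) = 33879 - 1*(-38/3) = 33879 + 38/3 = 101675/3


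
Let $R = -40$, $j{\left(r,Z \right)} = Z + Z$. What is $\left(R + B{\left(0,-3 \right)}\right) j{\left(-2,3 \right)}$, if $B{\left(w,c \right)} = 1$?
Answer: $-234$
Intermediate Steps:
$j{\left(r,Z \right)} = 2 Z$
$\left(R + B{\left(0,-3 \right)}\right) j{\left(-2,3 \right)} = \left(-40 + 1\right) 2 \cdot 3 = \left(-39\right) 6 = -234$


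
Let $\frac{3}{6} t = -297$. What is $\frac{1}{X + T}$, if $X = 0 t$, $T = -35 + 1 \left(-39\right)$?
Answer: $- \frac{1}{74} \approx -0.013514$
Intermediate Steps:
$t = -594$ ($t = 2 \left(-297\right) = -594$)
$T = -74$ ($T = -35 - 39 = -74$)
$X = 0$ ($X = 0 \left(-594\right) = 0$)
$\frac{1}{X + T} = \frac{1}{0 - 74} = \frac{1}{-74} = - \frac{1}{74}$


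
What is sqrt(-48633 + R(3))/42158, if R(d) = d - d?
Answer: I*sqrt(48633)/42158 ≈ 0.005231*I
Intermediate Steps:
R(d) = 0
sqrt(-48633 + R(3))/42158 = sqrt(-48633 + 0)/42158 = sqrt(-48633)*(1/42158) = (I*sqrt(48633))*(1/42158) = I*sqrt(48633)/42158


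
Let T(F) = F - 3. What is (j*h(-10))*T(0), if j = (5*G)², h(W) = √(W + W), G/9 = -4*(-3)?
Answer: -1749600*I*√5 ≈ -3.9122e+6*I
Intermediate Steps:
G = 108 (G = 9*(-4*(-3)) = 9*12 = 108)
h(W) = √2*√W (h(W) = √(2*W) = √2*√W)
T(F) = -3 + F
j = 291600 (j = (5*108)² = 540² = 291600)
(j*h(-10))*T(0) = (291600*(√2*√(-10)))*(-3 + 0) = (291600*(√2*(I*√10)))*(-3) = (291600*(2*I*√5))*(-3) = (583200*I*√5)*(-3) = -1749600*I*√5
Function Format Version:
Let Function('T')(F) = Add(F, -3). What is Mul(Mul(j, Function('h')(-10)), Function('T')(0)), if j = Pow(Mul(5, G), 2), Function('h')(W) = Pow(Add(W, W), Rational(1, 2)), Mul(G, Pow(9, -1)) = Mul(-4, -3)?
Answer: Mul(-1749600, I, Pow(5, Rational(1, 2))) ≈ Mul(-3.9122e+6, I)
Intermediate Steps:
G = 108 (G = Mul(9, Mul(-4, -3)) = Mul(9, 12) = 108)
Function('h')(W) = Mul(Pow(2, Rational(1, 2)), Pow(W, Rational(1, 2))) (Function('h')(W) = Pow(Mul(2, W), Rational(1, 2)) = Mul(Pow(2, Rational(1, 2)), Pow(W, Rational(1, 2))))
Function('T')(F) = Add(-3, F)
j = 291600 (j = Pow(Mul(5, 108), 2) = Pow(540, 2) = 291600)
Mul(Mul(j, Function('h')(-10)), Function('T')(0)) = Mul(Mul(291600, Mul(Pow(2, Rational(1, 2)), Pow(-10, Rational(1, 2)))), Add(-3, 0)) = Mul(Mul(291600, Mul(Pow(2, Rational(1, 2)), Mul(I, Pow(10, Rational(1, 2))))), -3) = Mul(Mul(291600, Mul(2, I, Pow(5, Rational(1, 2)))), -3) = Mul(Mul(583200, I, Pow(5, Rational(1, 2))), -3) = Mul(-1749600, I, Pow(5, Rational(1, 2)))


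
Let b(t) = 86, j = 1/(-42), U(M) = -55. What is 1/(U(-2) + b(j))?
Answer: 1/31 ≈ 0.032258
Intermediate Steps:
j = -1/42 ≈ -0.023810
1/(U(-2) + b(j)) = 1/(-55 + 86) = 1/31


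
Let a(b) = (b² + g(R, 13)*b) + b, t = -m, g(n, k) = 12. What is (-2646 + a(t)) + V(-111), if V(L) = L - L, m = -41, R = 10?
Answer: -432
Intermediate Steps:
V(L) = 0
t = 41 (t = -1*(-41) = 41)
a(b) = b² + 13*b (a(b) = (b² + 12*b) + b = b² + 13*b)
(-2646 + a(t)) + V(-111) = (-2646 + 41*(13 + 41)) + 0 = (-2646 + 41*54) + 0 = (-2646 + 2214) + 0 = -432 + 0 = -432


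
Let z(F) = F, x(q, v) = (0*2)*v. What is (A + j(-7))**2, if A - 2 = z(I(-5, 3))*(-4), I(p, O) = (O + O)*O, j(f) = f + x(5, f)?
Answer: 5929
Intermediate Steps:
x(q, v) = 0 (x(q, v) = 0*v = 0)
j(f) = f (j(f) = f + 0 = f)
I(p, O) = 2*O**2 (I(p, O) = (2*O)*O = 2*O**2)
A = -70 (A = 2 + (2*3**2)*(-4) = 2 + (2*9)*(-4) = 2 + 18*(-4) = 2 - 72 = -70)
(A + j(-7))**2 = (-70 - 7)**2 = (-77)**2 = 5929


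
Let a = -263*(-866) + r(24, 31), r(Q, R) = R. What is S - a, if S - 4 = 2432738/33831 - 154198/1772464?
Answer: -975331807995539/4283159256 ≈ -2.2771e+5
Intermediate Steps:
S = 324755769445/4283159256 (S = 4 + (2432738/33831 - 154198/1772464) = 4 + (2432738*(1/33831) - 154198*1/1772464) = 4 + (347534/4833 - 77099/886232) = 4 + 307623132421/4283159256 = 324755769445/4283159256 ≈ 75.822)
a = 227789 (a = -263*(-866) + 31 = 227758 + 31 = 227789)
S - a = 324755769445/4283159256 - 1*227789 = 324755769445/4283159256 - 227789 = -975331807995539/4283159256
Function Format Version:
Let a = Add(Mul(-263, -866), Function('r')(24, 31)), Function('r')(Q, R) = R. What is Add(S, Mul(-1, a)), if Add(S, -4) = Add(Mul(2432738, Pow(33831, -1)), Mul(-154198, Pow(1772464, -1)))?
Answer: Rational(-975331807995539, 4283159256) ≈ -2.2771e+5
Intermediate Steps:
S = Rational(324755769445, 4283159256) (S = Add(4, Add(Mul(2432738, Pow(33831, -1)), Mul(-154198, Pow(1772464, -1)))) = Add(4, Add(Mul(2432738, Rational(1, 33831)), Mul(-154198, Rational(1, 1772464)))) = Add(4, Add(Rational(347534, 4833), Rational(-77099, 886232))) = Add(4, Rational(307623132421, 4283159256)) = Rational(324755769445, 4283159256) ≈ 75.822)
a = 227789 (a = Add(Mul(-263, -866), 31) = Add(227758, 31) = 227789)
Add(S, Mul(-1, a)) = Add(Rational(324755769445, 4283159256), Mul(-1, 227789)) = Add(Rational(324755769445, 4283159256), -227789) = Rational(-975331807995539, 4283159256)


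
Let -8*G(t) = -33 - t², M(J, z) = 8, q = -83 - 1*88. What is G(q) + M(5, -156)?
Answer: 14669/4 ≈ 3667.3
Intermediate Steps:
q = -171 (q = -83 - 88 = -171)
G(t) = 33/8 + t²/8 (G(t) = -(-33 - t²)/8 = 33/8 + t²/8)
G(q) + M(5, -156) = (33/8 + (⅛)*(-171)²) + 8 = (33/8 + (⅛)*29241) + 8 = (33/8 + 29241/8) + 8 = 14637/4 + 8 = 14669/4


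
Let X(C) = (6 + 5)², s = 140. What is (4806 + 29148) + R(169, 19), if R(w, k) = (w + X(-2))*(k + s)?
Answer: 80064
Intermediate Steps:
X(C) = 121 (X(C) = 11² = 121)
R(w, k) = (121 + w)*(140 + k) (R(w, k) = (w + 121)*(k + 140) = (121 + w)*(140 + k))
(4806 + 29148) + R(169, 19) = (4806 + 29148) + (16940 + 121*19 + 140*169 + 19*169) = 33954 + (16940 + 2299 + 23660 + 3211) = 33954 + 46110 = 80064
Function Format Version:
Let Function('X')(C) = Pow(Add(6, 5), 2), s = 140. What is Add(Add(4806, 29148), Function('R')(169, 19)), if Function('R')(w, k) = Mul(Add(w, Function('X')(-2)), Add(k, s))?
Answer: 80064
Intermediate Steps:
Function('X')(C) = 121 (Function('X')(C) = Pow(11, 2) = 121)
Function('R')(w, k) = Mul(Add(121, w), Add(140, k)) (Function('R')(w, k) = Mul(Add(w, 121), Add(k, 140)) = Mul(Add(121, w), Add(140, k)))
Add(Add(4806, 29148), Function('R')(169, 19)) = Add(Add(4806, 29148), Add(16940, Mul(121, 19), Mul(140, 169), Mul(19, 169))) = Add(33954, Add(16940, 2299, 23660, 3211)) = Add(33954, 46110) = 80064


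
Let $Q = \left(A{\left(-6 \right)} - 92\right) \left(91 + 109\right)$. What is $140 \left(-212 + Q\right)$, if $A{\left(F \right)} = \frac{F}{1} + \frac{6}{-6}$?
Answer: $-2801680$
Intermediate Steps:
$A{\left(F \right)} = -1 + F$ ($A{\left(F \right)} = F 1 + 6 \left(- \frac{1}{6}\right) = F - 1 = -1 + F$)
$Q = -19800$ ($Q = \left(\left(-1 - 6\right) - 92\right) \left(91 + 109\right) = \left(-7 - 92\right) 200 = \left(-99\right) 200 = -19800$)
$140 \left(-212 + Q\right) = 140 \left(-212 - 19800\right) = 140 \left(-20012\right) = -2801680$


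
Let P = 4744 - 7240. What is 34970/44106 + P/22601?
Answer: 340134197/498419853 ≈ 0.68242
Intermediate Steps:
P = -2496
34970/44106 + P/22601 = 34970/44106 - 2496/22601 = 34970*(1/44106) - 2496*1/22601 = 17485/22053 - 2496/22601 = 340134197/498419853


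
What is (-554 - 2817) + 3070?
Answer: -301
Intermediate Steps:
(-554 - 2817) + 3070 = -3371 + 3070 = -301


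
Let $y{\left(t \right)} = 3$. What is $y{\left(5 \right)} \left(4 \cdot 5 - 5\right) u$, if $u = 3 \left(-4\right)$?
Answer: $-540$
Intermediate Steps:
$u = -12$
$y{\left(5 \right)} \left(4 \cdot 5 - 5\right) u = 3 \left(4 \cdot 5 - 5\right) \left(-12\right) = 3 \left(20 - 5\right) \left(-12\right) = 3 \cdot 15 \left(-12\right) = 45 \left(-12\right) = -540$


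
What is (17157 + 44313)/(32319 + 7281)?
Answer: 683/440 ≈ 1.5523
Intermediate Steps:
(17157 + 44313)/(32319 + 7281) = 61470/39600 = 61470*(1/39600) = 683/440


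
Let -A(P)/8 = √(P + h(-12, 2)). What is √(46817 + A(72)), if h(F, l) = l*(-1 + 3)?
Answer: √(46817 - 16*√19) ≈ 216.21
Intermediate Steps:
h(F, l) = 2*l (h(F, l) = l*2 = 2*l)
A(P) = -8*√(4 + P) (A(P) = -8*√(P + 2*2) = -8*√(P + 4) = -8*√(4 + P))
√(46817 + A(72)) = √(46817 - 8*√(4 + 72)) = √(46817 - 16*√19)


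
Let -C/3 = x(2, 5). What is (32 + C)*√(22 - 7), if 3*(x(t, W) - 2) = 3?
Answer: 23*√15 ≈ 89.079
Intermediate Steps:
x(t, W) = 3 (x(t, W) = 2 + (⅓)*3 = 2 + 1 = 3)
C = -9 (C = -3*3 = -9)
(32 + C)*√(22 - 7) = (32 - 9)*√(22 - 7) = 23*√15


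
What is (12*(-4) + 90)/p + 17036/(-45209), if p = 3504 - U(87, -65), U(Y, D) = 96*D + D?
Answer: -165207346/443455081 ≈ -0.37255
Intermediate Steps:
U(Y, D) = 97*D
p = 9809 (p = 3504 - 97*(-65) = 3504 - 1*(-6305) = 3504 + 6305 = 9809)
(12*(-4) + 90)/p + 17036/(-45209) = (12*(-4) + 90)/9809 + 17036/(-45209) = (-48 + 90)*(1/9809) + 17036*(-1/45209) = 42*(1/9809) - 17036/45209 = 42/9809 - 17036/45209 = -165207346/443455081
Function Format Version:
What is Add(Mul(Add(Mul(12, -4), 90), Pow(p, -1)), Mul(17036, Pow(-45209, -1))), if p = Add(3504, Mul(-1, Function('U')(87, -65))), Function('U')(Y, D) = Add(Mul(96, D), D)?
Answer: Rational(-165207346, 443455081) ≈ -0.37255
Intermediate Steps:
Function('U')(Y, D) = Mul(97, D)
p = 9809 (p = Add(3504, Mul(-1, Mul(97, -65))) = Add(3504, Mul(-1, -6305)) = Add(3504, 6305) = 9809)
Add(Mul(Add(Mul(12, -4), 90), Pow(p, -1)), Mul(17036, Pow(-45209, -1))) = Add(Mul(Add(Mul(12, -4), 90), Pow(9809, -1)), Mul(17036, Pow(-45209, -1))) = Add(Mul(Add(-48, 90), Rational(1, 9809)), Mul(17036, Rational(-1, 45209))) = Add(Mul(42, Rational(1, 9809)), Rational(-17036, 45209)) = Add(Rational(42, 9809), Rational(-17036, 45209)) = Rational(-165207346, 443455081)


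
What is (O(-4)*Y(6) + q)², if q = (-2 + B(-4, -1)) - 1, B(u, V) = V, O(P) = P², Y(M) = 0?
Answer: 16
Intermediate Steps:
q = -4 (q = (-2 - 1) - 1 = -3 - 1 = -4)
(O(-4)*Y(6) + q)² = ((-4)²*0 - 4)² = (16*0 - 4)² = (0 - 4)² = (-4)² = 16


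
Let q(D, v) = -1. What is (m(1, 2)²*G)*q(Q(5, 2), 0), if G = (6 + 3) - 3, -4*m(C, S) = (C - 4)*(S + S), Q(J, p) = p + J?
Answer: -54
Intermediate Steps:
Q(J, p) = J + p
m(C, S) = -S*(-4 + C)/2 (m(C, S) = -(C - 4)*(S + S)/4 = -(-4 + C)*2*S/4 = -S*(-4 + C)/2)
G = 6 (G = 9 - 3 = 6)
(m(1, 2)²*G)*q(Q(5, 2), 0) = (((½)*2*(4 - 1*1))²*6)*(-1) = (((½)*2*(4 - 1))²*6)*(-1) = (((½)*2*3)²*6)*(-1) = (3²*6)*(-1) = (9*6)*(-1) = 54*(-1) = -54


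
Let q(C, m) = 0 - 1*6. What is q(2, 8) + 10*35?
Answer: 344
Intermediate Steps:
q(C, m) = -6 (q(C, m) = 0 - 6 = -6)
q(2, 8) + 10*35 = -6 + 10*35 = -6 + 350 = 344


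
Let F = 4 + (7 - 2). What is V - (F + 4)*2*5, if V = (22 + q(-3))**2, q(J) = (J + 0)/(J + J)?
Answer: 1505/4 ≈ 376.25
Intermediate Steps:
q(J) = 1/2 (q(J) = J/((2*J)) = J*(1/(2*J)) = 1/2)
F = 9 (F = 4 + 5 = 9)
V = 2025/4 (V = (22 + 1/2)**2 = (45/2)**2 = 2025/4 ≈ 506.25)
V - (F + 4)*2*5 = 2025/4 - (9 + 4)*2*5 = 2025/4 - 13*10 = 2025/4 - 1*130 = 2025/4 - 130 = 1505/4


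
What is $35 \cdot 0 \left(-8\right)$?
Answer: $0$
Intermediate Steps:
$35 \cdot 0 \left(-8\right) = 0 \left(-8\right) = 0$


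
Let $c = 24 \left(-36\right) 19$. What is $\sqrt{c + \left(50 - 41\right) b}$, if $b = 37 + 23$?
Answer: $126 i \approx 126.0 i$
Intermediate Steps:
$b = 60$
$c = -16416$ ($c = \left(-864\right) 19 = -16416$)
$\sqrt{c + \left(50 - 41\right) b} = \sqrt{-16416 + \left(50 - 41\right) 60} = \sqrt{-16416 + 9 \cdot 60} = \sqrt{-16416 + 540} = \sqrt{-15876} = 126 i$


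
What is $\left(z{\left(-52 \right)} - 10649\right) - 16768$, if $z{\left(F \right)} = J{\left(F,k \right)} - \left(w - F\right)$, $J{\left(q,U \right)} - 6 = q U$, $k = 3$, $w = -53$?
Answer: $-27566$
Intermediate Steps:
$J{\left(q,U \right)} = 6 + U q$ ($J{\left(q,U \right)} = 6 + q U = 6 + U q$)
$z{\left(F \right)} = 59 + 4 F$ ($z{\left(F \right)} = \left(6 + 3 F\right) - \left(-53 - F\right) = \left(6 + 3 F\right) + \left(53 + F\right) = 59 + 4 F$)
$\left(z{\left(-52 \right)} - 10649\right) - 16768 = \left(\left(59 + 4 \left(-52\right)\right) - 10649\right) - 16768 = \left(\left(59 - 208\right) - 10649\right) - 16768 = \left(-149 - 10649\right) - 16768 = -10798 - 16768 = -27566$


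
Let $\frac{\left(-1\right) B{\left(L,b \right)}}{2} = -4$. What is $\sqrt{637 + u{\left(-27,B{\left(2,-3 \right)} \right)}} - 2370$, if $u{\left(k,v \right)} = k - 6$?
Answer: $-2370 + 2 \sqrt{151} \approx -2345.4$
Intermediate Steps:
$B{\left(L,b \right)} = 8$ ($B{\left(L,b \right)} = \left(-2\right) \left(-4\right) = 8$)
$u{\left(k,v \right)} = -6 + k$ ($u{\left(k,v \right)} = k - 6 = -6 + k$)
$\sqrt{637 + u{\left(-27,B{\left(2,-3 \right)} \right)}} - 2370 = \sqrt{637 - 33} - 2370 = \sqrt{604} - 2370 = 2 \sqrt{151} - 2370 = -2370 + 2 \sqrt{151}$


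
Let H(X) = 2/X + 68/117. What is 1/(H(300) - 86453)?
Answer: -5850/505746611 ≈ -1.1567e-5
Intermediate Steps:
H(X) = 68/117 + 2/X (H(X) = 2/X + 68*(1/117) = 2/X + 68/117 = 68/117 + 2/X)
1/(H(300) - 86453) = 1/((68/117 + 2/300) - 86453) = 1/((68/117 + 2*(1/300)) - 86453) = 1/((68/117 + 1/150) - 86453) = 1/(3439/5850 - 86453) = 1/(-505746611/5850) = -5850/505746611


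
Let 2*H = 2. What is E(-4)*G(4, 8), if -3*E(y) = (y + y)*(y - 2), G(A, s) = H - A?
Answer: 48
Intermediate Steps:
H = 1 (H = (½)*2 = 1)
G(A, s) = 1 - A
E(y) = -2*y*(-2 + y)/3 (E(y) = -(y + y)*(y - 2)/3 = -2*y*(-2 + y)/3)
E(-4)*G(4, 8) = ((⅔)*(-4)*(2 - 1*(-4)))*(1 - 1*4) = ((⅔)*(-4)*(2 + 4))*(1 - 4) = ((⅔)*(-4)*6)*(-3) = -16*(-3) = 48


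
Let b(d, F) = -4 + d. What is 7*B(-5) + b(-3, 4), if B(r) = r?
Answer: -42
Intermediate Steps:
7*B(-5) + b(-3, 4) = 7*(-5) + (-4 - 3) = -35 - 7 = -42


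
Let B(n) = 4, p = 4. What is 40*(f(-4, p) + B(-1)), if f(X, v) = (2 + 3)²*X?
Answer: -3840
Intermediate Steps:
f(X, v) = 25*X (f(X, v) = 5²*X = 25*X)
40*(f(-4, p) + B(-1)) = 40*(25*(-4) + 4) = 40*(-100 + 4) = 40*(-96) = -3840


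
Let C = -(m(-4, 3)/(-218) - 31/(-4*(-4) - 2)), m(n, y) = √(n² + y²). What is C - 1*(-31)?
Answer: 25360/763 ≈ 33.237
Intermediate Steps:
C = 1707/763 (C = -(√((-4)² + 3²)/(-218) - 31/(-4*(-4) - 2)) = -(√(16 + 9)*(-1/218) - 31/(16 - 2)) = -(√25*(-1/218) - 31/14) = -(5*(-1/218) - 31*1/14) = -(-5/218 - 31/14) = -1*(-1707/763) = 1707/763 ≈ 2.2372)
C - 1*(-31) = 1707/763 - 1*(-31) = 1707/763 + 31 = 25360/763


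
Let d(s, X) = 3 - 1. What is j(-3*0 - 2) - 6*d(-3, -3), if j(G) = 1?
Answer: -11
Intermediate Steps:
d(s, X) = 2
j(-3*0 - 2) - 6*d(-3, -3) = 1 - 6*2 = 1 - 12 = -11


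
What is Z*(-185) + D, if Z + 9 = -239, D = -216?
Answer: 45664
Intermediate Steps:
Z = -248 (Z = -9 - 239 = -248)
Z*(-185) + D = -248*(-185) - 216 = 45880 - 216 = 45664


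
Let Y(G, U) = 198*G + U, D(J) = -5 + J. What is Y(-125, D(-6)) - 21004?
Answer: -45765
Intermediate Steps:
Y(G, U) = U + 198*G
Y(-125, D(-6)) - 21004 = ((-5 - 6) + 198*(-125)) - 21004 = (-11 - 24750) - 21004 = -24761 - 21004 = -45765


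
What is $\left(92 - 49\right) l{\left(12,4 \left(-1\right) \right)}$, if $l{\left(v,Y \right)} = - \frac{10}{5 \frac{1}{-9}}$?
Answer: $774$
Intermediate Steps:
$l{\left(v,Y \right)} = 18$ ($l{\left(v,Y \right)} = - \frac{10}{5 \left(- \frac{1}{9}\right)} = - \frac{10}{- \frac{5}{9}} = \left(-10\right) \left(- \frac{9}{5}\right) = 18$)
$\left(92 - 49\right) l{\left(12,4 \left(-1\right) \right)} = \left(92 - 49\right) 18 = 43 \cdot 18 = 774$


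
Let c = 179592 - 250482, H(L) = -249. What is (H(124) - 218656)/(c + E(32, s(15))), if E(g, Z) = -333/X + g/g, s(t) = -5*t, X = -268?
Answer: 58666540/18997919 ≈ 3.0881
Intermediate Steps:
E(g, Z) = 601/268 (E(g, Z) = -333/(-268) + g/g = -333*(-1/268) + 1 = 333/268 + 1 = 601/268)
c = -70890
(H(124) - 218656)/(c + E(32, s(15))) = (-249 - 218656)/(-70890 + 601/268) = -218905/(-18997919/268) = -218905*(-268/18997919) = 58666540/18997919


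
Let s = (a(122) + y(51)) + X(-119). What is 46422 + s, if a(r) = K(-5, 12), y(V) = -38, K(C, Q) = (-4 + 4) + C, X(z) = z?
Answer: 46260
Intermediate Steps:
K(C, Q) = C (K(C, Q) = 0 + C = C)
a(r) = -5
s = -162 (s = (-5 - 38) - 119 = -43 - 119 = -162)
46422 + s = 46422 - 162 = 46260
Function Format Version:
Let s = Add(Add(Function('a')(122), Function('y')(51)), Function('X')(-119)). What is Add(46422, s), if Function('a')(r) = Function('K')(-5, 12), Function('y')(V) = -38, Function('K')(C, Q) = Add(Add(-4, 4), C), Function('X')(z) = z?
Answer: 46260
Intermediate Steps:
Function('K')(C, Q) = C (Function('K')(C, Q) = Add(0, C) = C)
Function('a')(r) = -5
s = -162 (s = Add(Add(-5, -38), -119) = Add(-43, -119) = -162)
Add(46422, s) = Add(46422, -162) = 46260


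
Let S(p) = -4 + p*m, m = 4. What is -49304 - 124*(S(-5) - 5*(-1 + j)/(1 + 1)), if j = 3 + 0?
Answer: -45708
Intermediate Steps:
j = 3
S(p) = -4 + 4*p (S(p) = -4 + p*4 = -4 + 4*p)
-49304 - 124*(S(-5) - 5*(-1 + j)/(1 + 1)) = -49304 - 124*((-4 + 4*(-5)) - 5*(-1 + 3)/(1 + 1)) = -49304 - 124*((-4 - 20) - 10/2) = -49304 - 124*(-24 - 10/2) = -49304 - 124*(-24 - 5*1) = -49304 - 124*(-24 - 5) = -49304 - 124*(-29) = -49304 + 3596 = -45708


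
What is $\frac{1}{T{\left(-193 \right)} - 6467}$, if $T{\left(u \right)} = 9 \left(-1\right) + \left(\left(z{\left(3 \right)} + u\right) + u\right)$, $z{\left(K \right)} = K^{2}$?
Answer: $- \frac{1}{6853} \approx -0.00014592$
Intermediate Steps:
$T{\left(u \right)} = 2 u$ ($T{\left(u \right)} = 9 \left(-1\right) + \left(\left(3^{2} + u\right) + u\right) = -9 + \left(\left(9 + u\right) + u\right) = -9 + \left(9 + 2 u\right) = 2 u$)
$\frac{1}{T{\left(-193 \right)} - 6467} = \frac{1}{2 \left(-193\right) - 6467} = \frac{1}{-386 - 6467} = \frac{1}{-6853} = - \frac{1}{6853}$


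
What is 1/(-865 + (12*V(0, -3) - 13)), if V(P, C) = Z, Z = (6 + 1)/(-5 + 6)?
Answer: -1/794 ≈ -0.0012594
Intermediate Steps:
Z = 7 (Z = 7/1 = 7*1 = 7)
V(P, C) = 7
1/(-865 + (12*V(0, -3) - 13)) = 1/(-865 + (12*7 - 13)) = 1/(-865 + (84 - 13)) = 1/(-865 + 71) = 1/(-794) = -1/794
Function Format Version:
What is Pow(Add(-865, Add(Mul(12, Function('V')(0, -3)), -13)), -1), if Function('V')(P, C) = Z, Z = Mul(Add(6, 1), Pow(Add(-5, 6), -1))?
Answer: Rational(-1, 794) ≈ -0.0012594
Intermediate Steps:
Z = 7 (Z = Mul(7, Pow(1, -1)) = Mul(7, 1) = 7)
Function('V')(P, C) = 7
Pow(Add(-865, Add(Mul(12, Function('V')(0, -3)), -13)), -1) = Pow(Add(-865, Add(Mul(12, 7), -13)), -1) = Pow(Add(-865, Add(84, -13)), -1) = Pow(Add(-865, 71), -1) = Pow(-794, -1) = Rational(-1, 794)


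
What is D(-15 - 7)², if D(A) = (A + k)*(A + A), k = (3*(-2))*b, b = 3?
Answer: 3097600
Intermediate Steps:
k = -18 (k = (3*(-2))*3 = -6*3 = -18)
D(A) = 2*A*(-18 + A) (D(A) = (A - 18)*(A + A) = (-18 + A)*(2*A) = 2*A*(-18 + A))
D(-15 - 7)² = (2*(-15 - 7)*(-18 + (-15 - 7)))² = (2*(-22)*(-18 - 22))² = (2*(-22)*(-40))² = 1760² = 3097600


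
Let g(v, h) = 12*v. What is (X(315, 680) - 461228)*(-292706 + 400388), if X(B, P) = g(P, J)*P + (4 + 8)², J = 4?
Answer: 547855434312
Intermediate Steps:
X(B, P) = 144 + 12*P² (X(B, P) = (12*P)*P + (4 + 8)² = 12*P² + 12² = 12*P² + 144 = 144 + 12*P²)
(X(315, 680) - 461228)*(-292706 + 400388) = ((144 + 12*680²) - 461228)*(-292706 + 400388) = ((144 + 12*462400) - 461228)*107682 = ((144 + 5548800) - 461228)*107682 = (5548944 - 461228)*107682 = 5087716*107682 = 547855434312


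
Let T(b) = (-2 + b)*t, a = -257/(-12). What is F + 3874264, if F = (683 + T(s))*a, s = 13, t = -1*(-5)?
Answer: 7780139/2 ≈ 3.8901e+6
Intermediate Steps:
t = 5
a = 257/12 (a = -257*(-1/12) = 257/12 ≈ 21.417)
T(b) = -10 + 5*b (T(b) = (-2 + b)*5 = -10 + 5*b)
F = 31611/2 (F = (683 + (-10 + 5*13))*(257/12) = (683 + (-10 + 65))*(257/12) = (683 + 55)*(257/12) = 738*(257/12) = 31611/2 ≈ 15806.)
F + 3874264 = 31611/2 + 3874264 = 7780139/2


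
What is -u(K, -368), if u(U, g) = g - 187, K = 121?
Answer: 555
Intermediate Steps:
u(U, g) = -187 + g
-u(K, -368) = -(-187 - 368) = -1*(-555) = 555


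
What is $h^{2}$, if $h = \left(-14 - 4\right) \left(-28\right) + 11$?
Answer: $265225$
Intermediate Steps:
$h = 515$ ($h = \left(-14 - 4\right) \left(-28\right) + 11 = \left(-18\right) \left(-28\right) + 11 = 504 + 11 = 515$)
$h^{2} = 515^{2} = 265225$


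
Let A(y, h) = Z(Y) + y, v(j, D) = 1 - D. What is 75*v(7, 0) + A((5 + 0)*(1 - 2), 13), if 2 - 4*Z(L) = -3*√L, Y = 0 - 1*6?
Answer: 141/2 + 3*I*√6/4 ≈ 70.5 + 1.8371*I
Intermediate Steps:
Y = -6 (Y = 0 - 6 = -6)
Z(L) = ½ + 3*√L/4 (Z(L) = ½ - (-3)*√L/4 = ½ + 3*√L/4)
A(y, h) = ½ + y + 3*I*√6/4 (A(y, h) = (½ + 3*√(-6)/4) + y = (½ + 3*(I*√6)/4) + y = (½ + 3*I*√6/4) + y = ½ + y + 3*I*√6/4)
75*v(7, 0) + A((5 + 0)*(1 - 2), 13) = 75*(1 - 1*0) + (½ + (5 + 0)*(1 - 2) + 3*I*√6/4) = 75*(1 + 0) + (½ + 5*(-1) + 3*I*√6/4) = 75*1 + (½ - 5 + 3*I*√6/4) = 75 + (-9/2 + 3*I*√6/4) = 141/2 + 3*I*√6/4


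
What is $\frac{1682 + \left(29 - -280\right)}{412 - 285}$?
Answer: $\frac{1991}{127} \approx 15.677$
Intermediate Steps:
$\frac{1682 + \left(29 - -280\right)}{412 - 285} = \frac{1682 + \left(29 + 280\right)}{127} = \left(1682 + 309\right) \frac{1}{127} = 1991 \cdot \frac{1}{127} = \frac{1991}{127}$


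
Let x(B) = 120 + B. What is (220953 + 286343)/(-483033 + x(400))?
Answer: -507296/482513 ≈ -1.0514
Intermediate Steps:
(220953 + 286343)/(-483033 + x(400)) = (220953 + 286343)/(-483033 + (120 + 400)) = 507296/(-483033 + 520) = 507296/(-482513) = 507296*(-1/482513) = -507296/482513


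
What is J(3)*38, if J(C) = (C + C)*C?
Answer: 684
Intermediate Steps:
J(C) = 2*C² (J(C) = (2*C)*C = 2*C²)
J(3)*38 = (2*3²)*38 = (2*9)*38 = 18*38 = 684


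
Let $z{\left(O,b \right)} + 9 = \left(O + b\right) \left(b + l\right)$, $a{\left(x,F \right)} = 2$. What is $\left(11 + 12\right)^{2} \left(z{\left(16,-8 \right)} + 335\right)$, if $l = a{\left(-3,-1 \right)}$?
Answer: $147062$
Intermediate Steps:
$l = 2$
$z{\left(O,b \right)} = -9 + \left(2 + b\right) \left(O + b\right)$ ($z{\left(O,b \right)} = -9 + \left(O + b\right) \left(b + 2\right) = -9 + \left(O + b\right) \left(2 + b\right) = -9 + \left(2 + b\right) \left(O + b\right)$)
$\left(11 + 12\right)^{2} \left(z{\left(16,-8 \right)} + 335\right) = \left(11 + 12\right)^{2} \left(\left(-9 + \left(-8\right)^{2} + 2 \cdot 16 + 2 \left(-8\right) + 16 \left(-8\right)\right) + 335\right) = 23^{2} \left(\left(-9 + 64 + 32 - 16 - 128\right) + 335\right) = 529 \left(-57 + 335\right) = 529 \cdot 278 = 147062$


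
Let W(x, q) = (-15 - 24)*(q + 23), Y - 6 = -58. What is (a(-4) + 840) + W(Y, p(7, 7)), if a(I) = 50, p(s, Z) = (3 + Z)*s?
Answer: -2737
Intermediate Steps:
p(s, Z) = s*(3 + Z)
Y = -52 (Y = 6 - 58 = -52)
W(x, q) = -897 - 39*q (W(x, q) = -39*(23 + q) = -897 - 39*q)
(a(-4) + 840) + W(Y, p(7, 7)) = (50 + 840) + (-897 - 273*(3 + 7)) = 890 + (-897 - 273*10) = 890 + (-897 - 39*70) = 890 + (-897 - 2730) = 890 - 3627 = -2737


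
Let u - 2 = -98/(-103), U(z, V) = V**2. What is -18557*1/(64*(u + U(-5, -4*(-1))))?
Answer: -1911371/124928 ≈ -15.300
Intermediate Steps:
u = 304/103 (u = 2 - 98/(-103) = 2 - 98*(-1/103) = 2 + 98/103 = 304/103 ≈ 2.9515)
-18557*1/(64*(u + U(-5, -4*(-1)))) = -18557*1/(64*(304/103 + (-4*(-1))**2)) = -18557*1/(64*(304/103 + 4**2)) = -18557*1/(64*(304/103 + 16)) = -18557/(64*(1952/103)) = -18557/124928/103 = -18557*103/124928 = -1911371/124928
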